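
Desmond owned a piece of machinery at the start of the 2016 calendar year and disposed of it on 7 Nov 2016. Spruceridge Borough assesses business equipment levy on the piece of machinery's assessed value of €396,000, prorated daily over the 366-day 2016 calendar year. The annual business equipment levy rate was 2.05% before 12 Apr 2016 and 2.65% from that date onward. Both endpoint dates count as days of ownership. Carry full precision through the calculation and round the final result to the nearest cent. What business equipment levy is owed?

€8,283.54

1 Jan – 11 Apr 2016: 102 days at 2.05% → €396,000 × 2.05% × 102/366 = €2,262.3934
12 Apr – 7 Nov 2016: 210 days at 2.65% → €396,000 × 2.65% × 210/366 = €6,021.1475
Total = €8,283.5410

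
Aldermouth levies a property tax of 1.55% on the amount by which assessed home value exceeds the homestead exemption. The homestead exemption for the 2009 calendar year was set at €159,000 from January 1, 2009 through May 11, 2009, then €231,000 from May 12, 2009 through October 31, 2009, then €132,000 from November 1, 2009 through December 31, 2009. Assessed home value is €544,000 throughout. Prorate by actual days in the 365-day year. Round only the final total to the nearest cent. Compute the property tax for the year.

January 1 – May 11, 2009: 131 days, exemption €159,000 → (€544,000 − €159,000) × 1.55% × 131/365 = €2,141.7603
May 12 – October 31, 2009: 173 days, exemption €231,000 → (€544,000 − €231,000) × 1.55% × 173/365 = €2,299.4781
November 1 – December 31, 2009: 61 days, exemption €132,000 → (€544,000 − €132,000) × 1.55% × 61/365 = €1,067.2493
Total = €5,508.4877

€5,508.49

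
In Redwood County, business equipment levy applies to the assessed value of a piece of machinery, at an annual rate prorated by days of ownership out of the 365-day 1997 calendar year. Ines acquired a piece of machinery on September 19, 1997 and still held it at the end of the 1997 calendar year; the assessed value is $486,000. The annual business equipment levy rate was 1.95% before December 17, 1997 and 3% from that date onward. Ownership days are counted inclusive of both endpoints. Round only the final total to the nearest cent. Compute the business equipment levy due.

September 19 – December 16, 1997: 89 days at 1.95% → $486,000 × 1.95% × 89/365 = $2,310.8301
December 17 – December 31, 1997: 15 days at 3% → $486,000 × 3% × 15/365 = $599.1781
Total = $2,910.0082

$2,910.01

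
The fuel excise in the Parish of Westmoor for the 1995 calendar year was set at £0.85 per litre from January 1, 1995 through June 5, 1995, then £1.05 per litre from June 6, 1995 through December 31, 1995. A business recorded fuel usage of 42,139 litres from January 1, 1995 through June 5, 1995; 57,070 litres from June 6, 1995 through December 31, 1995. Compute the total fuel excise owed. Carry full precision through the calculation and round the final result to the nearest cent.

January 1 – June 5, 1995: 42,139 litres at £0.85/litre → £35,818.15
June 6 – December 31, 1995: 57,070 litres at £1.05/litre → £59,923.50

£95,741.65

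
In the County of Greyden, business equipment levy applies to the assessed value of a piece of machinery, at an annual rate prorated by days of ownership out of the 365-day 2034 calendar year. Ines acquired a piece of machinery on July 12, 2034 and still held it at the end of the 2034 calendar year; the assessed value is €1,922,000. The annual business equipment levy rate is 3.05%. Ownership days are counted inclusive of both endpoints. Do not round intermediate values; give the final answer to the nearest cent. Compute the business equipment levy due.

€27,784.75

Days held (July 12 – December 31, 2034): 173 out of 365
Tax = €1,922,000 × 3.05% × 173/365 = €27,784.7479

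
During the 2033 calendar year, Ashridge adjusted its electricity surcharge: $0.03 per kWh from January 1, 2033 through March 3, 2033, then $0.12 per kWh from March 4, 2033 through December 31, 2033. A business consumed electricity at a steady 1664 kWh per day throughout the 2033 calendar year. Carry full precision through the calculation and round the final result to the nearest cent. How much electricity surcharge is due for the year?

January 1 – March 3, 2033: 62 days × 1664 kWh/day = 103,168 kWh at $0.03/kWh → $3,095.04
March 4 – December 31, 2033: 303 days × 1664 kWh/day = 504,192 kWh at $0.12/kWh → $60,503.04

$63,598.08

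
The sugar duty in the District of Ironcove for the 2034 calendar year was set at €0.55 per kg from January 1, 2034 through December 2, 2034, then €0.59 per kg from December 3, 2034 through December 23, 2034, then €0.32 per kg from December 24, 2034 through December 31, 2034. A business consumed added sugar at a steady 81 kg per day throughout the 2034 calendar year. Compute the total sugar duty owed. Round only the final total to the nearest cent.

January 1 – December 2, 2034: 336 days × 81 kg/day = 27,216 kg at €0.55/kg → €14,968.80
December 3 – December 23, 2034: 21 days × 81 kg/day = 1,701 kg at €0.59/kg → €1,003.59
December 24 – December 31, 2034: 8 days × 81 kg/day = 648 kg at €0.32/kg → €207.36

€16,179.75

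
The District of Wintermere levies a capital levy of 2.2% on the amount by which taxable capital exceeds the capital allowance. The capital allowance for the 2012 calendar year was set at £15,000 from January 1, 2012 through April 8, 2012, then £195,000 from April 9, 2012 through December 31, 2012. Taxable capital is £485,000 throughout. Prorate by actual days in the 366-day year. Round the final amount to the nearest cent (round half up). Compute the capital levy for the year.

January 1 – April 8, 2012: 99 days, exemption £15,000 → (£485,000 − £15,000) × 2.2% × 99/366 = £2,796.8852
April 9 – December 31, 2012: 267 days, exemption £195,000 → (£485,000 − £195,000) × 2.2% × 267/366 = £4,654.2623
Total = £7,451.1475

£7,451.15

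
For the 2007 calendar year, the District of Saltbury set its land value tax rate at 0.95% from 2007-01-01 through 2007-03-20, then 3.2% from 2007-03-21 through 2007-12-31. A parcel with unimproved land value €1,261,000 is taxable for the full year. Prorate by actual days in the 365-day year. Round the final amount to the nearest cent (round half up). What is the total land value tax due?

2007-01-01 to 2007-03-20: 79 days at 0.95% → €1,261,000 × 0.95% × 79/365 = €2,592.8233
2007-03-21 to 2007-12-31: 286 days at 3.2% → €1,261,000 × 3.2% × 286/365 = €31,618.2795
Total = €34,211.1027

€34,211.10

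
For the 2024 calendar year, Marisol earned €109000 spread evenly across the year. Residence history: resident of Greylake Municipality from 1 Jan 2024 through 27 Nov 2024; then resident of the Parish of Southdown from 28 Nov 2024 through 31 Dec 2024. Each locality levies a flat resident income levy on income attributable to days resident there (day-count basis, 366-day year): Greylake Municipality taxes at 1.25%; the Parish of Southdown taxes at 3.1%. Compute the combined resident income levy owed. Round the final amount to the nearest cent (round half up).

Greylake Municipality, 1 Jan – 27 Nov 2024: 332 days → €109000 × 1.25% × 332/366 = €1235.9290
The Parish of Southdown, 28 Nov – 31 Dec 2024: 34 days → €109000 × 3.1% × 34/366 = €313.8962
Total = €1549.8251

€1549.83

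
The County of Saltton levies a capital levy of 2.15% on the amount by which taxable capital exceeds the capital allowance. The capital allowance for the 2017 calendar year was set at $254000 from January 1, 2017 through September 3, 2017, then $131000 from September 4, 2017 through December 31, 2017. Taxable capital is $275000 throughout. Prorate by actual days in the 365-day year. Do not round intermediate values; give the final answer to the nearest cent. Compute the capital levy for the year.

January 1 – September 3, 2017: 246 days, exemption $254000 → ($275000 − $254000) × 2.15% × 246/365 = $304.2986
September 4 – December 31, 2017: 119 days, exemption $131000 → ($275000 − $131000) × 2.15% × 119/365 = $1009.3808
Total = $1313.6795

$1313.68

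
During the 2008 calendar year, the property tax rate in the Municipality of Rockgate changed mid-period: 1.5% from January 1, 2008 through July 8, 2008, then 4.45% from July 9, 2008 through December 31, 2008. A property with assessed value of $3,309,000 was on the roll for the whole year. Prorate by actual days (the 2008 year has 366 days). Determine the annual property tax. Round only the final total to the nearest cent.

$96,575.79

January 1 – July 8, 2008: 190 days at 1.5% → $3,309,000 × 1.5% × 190/366 = $25,766.8033
July 9 – December 31, 2008: 176 days at 4.45% → $3,309,000 × 4.45% × 176/366 = $70,808.9836
Total = $96,575.7869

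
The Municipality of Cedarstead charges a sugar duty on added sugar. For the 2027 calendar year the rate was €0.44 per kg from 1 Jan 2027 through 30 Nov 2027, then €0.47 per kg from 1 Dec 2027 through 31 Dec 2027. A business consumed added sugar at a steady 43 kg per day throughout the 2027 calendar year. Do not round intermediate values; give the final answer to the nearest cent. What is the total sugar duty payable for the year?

€6,945.79

1 Jan – 30 Nov 2027: 334 days × 43 kg/day = 14,362 kg at €0.44/kg → €6,319.28
1 Dec – 31 Dec 2027: 31 days × 43 kg/day = 1,333 kg at €0.47/kg → €626.51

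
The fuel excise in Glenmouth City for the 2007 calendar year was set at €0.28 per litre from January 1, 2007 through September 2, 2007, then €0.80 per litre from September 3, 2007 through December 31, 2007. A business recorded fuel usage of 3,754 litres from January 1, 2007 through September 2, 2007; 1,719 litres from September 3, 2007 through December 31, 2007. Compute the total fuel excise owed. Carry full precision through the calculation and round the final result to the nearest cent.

€2426.32

January 1 – September 2, 2007: 3,754 litres at €0.28/litre → €1051.12
September 3 – December 31, 2007: 1,719 litres at €0.80/litre → €1375.20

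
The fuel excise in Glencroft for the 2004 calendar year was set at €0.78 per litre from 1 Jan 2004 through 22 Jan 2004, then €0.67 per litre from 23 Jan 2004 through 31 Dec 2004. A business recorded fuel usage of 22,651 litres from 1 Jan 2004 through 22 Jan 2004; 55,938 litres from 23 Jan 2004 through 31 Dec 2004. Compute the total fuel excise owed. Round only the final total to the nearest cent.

1 Jan – 22 Jan 2004: 22,651 litres at €0.78/litre → €17667.78
23 Jan – 31 Dec 2004: 55,938 litres at €0.67/litre → €37478.46

€55146.24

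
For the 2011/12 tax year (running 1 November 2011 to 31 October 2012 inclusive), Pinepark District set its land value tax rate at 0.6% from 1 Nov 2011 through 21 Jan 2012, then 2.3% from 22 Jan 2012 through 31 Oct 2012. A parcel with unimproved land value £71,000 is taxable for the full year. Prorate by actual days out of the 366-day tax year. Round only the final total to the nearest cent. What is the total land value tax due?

£1,362.58

1 Nov 2011 – 21 Jan 2012: 82 days at 0.6% → £71,000 × 0.6% × 82/366 = £95.4426
22 Jan – 31 Oct 2012: 284 days at 2.3% → £71,000 × 2.3% × 284/366 = £1,267.1366
Total = £1,362.5792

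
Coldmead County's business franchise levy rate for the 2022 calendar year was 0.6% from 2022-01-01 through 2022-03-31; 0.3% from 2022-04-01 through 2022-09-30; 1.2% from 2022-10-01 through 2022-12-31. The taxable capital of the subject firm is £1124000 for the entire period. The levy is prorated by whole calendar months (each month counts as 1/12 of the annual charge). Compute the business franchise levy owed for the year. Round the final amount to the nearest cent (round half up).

2022-01-01 to 2022-03-31: 3 months at 0.6% → £1124000 × 0.6% × 3/12 = £1686.0000
2022-04-01 to 2022-09-30: 6 months at 0.3% → £1124000 × 0.3% × 6/12 = £1686.0000
2022-10-01 to 2022-12-31: 3 months at 1.2% → £1124000 × 1.2% × 3/12 = £3372.0000
Total = £6744.0000

£6744.00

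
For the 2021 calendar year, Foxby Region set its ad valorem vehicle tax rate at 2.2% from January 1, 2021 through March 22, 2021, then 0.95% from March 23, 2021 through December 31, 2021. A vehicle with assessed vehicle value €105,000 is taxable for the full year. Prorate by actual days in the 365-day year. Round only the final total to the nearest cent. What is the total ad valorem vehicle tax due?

€1,288.77

January 1 – March 22, 2021: 81 days at 2.2% → €105,000 × 2.2% × 81/365 = €512.6301
March 23 – December 31, 2021: 284 days at 0.95% → €105,000 × 0.95% × 284/365 = €776.1370
Total = €1,288.7671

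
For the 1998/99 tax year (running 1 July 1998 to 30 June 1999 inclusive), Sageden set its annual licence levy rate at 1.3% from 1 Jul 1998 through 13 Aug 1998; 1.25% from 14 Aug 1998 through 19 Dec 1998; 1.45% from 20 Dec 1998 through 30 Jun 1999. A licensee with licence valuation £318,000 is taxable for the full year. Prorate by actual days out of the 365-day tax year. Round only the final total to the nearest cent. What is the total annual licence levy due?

£4,330.46

1 Jul – 13 Aug 1998: 44 days at 1.3% → £318,000 × 1.3% × 44/365 = £498.3452
14 Aug – 19 Dec 1998: 128 days at 1.25% → £318,000 × 1.25% × 128/365 = £1,393.9726
20 Dec 1998 – 30 Jun 1999: 193 days at 1.45% → £318,000 × 1.45% × 193/365 = £2,438.1452
Total = £4,330.4630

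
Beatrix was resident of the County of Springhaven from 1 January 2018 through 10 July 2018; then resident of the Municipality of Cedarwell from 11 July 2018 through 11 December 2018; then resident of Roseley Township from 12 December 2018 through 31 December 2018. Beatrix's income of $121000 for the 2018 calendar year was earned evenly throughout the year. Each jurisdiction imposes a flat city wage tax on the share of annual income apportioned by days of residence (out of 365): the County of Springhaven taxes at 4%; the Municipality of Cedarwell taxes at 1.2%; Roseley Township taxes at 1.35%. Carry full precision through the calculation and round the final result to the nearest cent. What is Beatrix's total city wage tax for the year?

$3234.84

The County of Springhaven, 1 January – 10 July 2018: 191 days → $121000 × 4% × 191/365 = $2532.7123
The Municipality of Cedarwell, 11 July – 11 December 2018: 154 days → $121000 × 1.2% × 154/365 = $612.6247
Roseley Township, 12 December – 31 December 2018: 20 days → $121000 × 1.35% × 20/365 = $89.5068
Total = $3234.8438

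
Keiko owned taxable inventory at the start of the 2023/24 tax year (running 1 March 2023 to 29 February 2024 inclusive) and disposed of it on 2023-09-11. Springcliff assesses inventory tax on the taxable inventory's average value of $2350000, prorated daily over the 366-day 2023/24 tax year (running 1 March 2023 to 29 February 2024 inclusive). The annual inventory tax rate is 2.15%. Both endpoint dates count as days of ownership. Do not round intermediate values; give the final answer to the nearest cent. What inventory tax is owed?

Days held (2023-03-01 to 2023-09-11): 195 out of 366
Tax = $2350000 × 2.15% × 195/366 = $26919.0574

$26919.06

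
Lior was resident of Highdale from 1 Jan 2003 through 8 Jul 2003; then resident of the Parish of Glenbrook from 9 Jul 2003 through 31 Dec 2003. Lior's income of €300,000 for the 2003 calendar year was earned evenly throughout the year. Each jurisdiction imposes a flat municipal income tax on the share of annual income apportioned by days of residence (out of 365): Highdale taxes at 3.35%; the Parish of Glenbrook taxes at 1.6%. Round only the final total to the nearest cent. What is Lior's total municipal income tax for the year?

€7,518.49

Highdale, 1 Jan – 8 Jul 2003: 189 days → €300,000 × 3.35% × 189/365 = €5,203.9726
The Parish of Glenbrook, 9 Jul – 31 Dec 2003: 176 days → €300,000 × 1.6% × 176/365 = €2,314.5205
Total = €7,518.4932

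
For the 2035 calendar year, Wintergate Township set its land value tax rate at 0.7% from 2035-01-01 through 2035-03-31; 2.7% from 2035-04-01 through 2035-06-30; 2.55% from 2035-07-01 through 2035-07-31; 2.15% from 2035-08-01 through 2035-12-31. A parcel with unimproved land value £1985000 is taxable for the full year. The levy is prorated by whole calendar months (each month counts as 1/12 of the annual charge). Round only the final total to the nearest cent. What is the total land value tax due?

£38872.92

2035-01-01 to 2035-03-31: 3 months at 0.7% → £1985000 × 0.7% × 3/12 = £3473.7500
2035-04-01 to 2035-06-30: 3 months at 2.7% → £1985000 × 2.7% × 3/12 = £13398.7500
2035-07-01 to 2035-07-31: 1 month at 2.55% → £1985000 × 2.55% × 1/12 = £4218.1250
2035-08-01 to 2035-12-31: 5 months at 2.15% → £1985000 × 2.15% × 5/12 = £17782.2917
Total = £38872.9167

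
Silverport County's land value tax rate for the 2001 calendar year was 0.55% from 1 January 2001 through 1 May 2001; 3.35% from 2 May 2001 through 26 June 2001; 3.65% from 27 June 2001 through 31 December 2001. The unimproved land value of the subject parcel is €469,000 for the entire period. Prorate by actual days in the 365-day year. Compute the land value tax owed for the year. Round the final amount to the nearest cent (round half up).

1 January – 1 May 2001: 121 days at 0.55% → €469,000 × 0.55% × 121/365 = €855.1219
2 May – 26 June 2001: 56 days at 3.35% → €469,000 × 3.35% × 56/365 = €2,410.5315
27 June – 31 December 2001: 188 days at 3.65% → €469,000 × 3.65% × 188/365 = €8,817.2000
Total = €12,082.8534

€12,082.85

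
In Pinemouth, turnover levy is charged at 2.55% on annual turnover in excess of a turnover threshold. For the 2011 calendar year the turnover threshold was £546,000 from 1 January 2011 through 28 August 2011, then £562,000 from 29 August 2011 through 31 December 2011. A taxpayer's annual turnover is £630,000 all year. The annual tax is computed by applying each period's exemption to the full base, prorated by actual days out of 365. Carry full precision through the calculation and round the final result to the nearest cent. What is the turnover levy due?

£2,002.27

1 January – 28 August 2011: 240 days, exemption £546,000 → (£630,000 − £546,000) × 2.55% × 240/365 = £1,408.4384
29 August – 31 December 2011: 125 days, exemption £562,000 → (£630,000 − £562,000) × 2.55% × 125/365 = £593.8356
Total = £2,002.2740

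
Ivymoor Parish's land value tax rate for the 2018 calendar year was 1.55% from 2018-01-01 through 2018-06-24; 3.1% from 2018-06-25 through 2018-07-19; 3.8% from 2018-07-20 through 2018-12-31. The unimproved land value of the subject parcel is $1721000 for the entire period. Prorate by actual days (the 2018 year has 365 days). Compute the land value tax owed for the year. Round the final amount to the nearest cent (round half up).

2018-01-01 to 2018-06-24: 175 days at 1.55% → $1721000 × 1.55% × 175/365 = $12789.6233
2018-06-25 to 2018-07-19: 25 days at 3.1% → $1721000 × 3.1% × 25/365 = $3654.1781
2018-07-20 to 2018-12-31: 165 days at 3.8% → $1721000 × 3.8% × 165/365 = $29563.4795
Total = $46007.2808

$46007.28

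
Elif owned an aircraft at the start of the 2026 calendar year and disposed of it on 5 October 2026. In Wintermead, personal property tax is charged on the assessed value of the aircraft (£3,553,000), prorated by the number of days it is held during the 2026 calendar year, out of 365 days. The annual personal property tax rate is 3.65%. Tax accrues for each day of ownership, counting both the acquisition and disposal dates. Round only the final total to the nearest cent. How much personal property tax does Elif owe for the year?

Days held (1 January – 5 October 2026): 278 out of 365
Tax = £3,553,000 × 3.65% × 278/365 = £98,773.4000

£98,773.40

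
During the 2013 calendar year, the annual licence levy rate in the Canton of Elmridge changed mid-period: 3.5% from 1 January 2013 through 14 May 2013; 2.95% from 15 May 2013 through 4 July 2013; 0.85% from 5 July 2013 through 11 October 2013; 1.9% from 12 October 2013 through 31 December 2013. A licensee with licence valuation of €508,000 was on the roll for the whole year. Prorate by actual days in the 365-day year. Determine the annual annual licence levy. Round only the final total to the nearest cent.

€11,934.52

1 January – 14 May 2013: 134 days at 3.5% → €508,000 × 3.5% × 134/365 = €6,527.4521
15 May – 4 July 2013: 51 days at 2.95% → €508,000 × 2.95% × 51/365 = €2,093.9342
5 July – 11 October 2013: 99 days at 0.85% → €508,000 × 0.85% × 99/365 = €1,171.1836
12 October – 31 December 2013: 81 days at 1.9% → €508,000 × 1.9% × 81/365 = €2,141.9507
Total = €11,934.5205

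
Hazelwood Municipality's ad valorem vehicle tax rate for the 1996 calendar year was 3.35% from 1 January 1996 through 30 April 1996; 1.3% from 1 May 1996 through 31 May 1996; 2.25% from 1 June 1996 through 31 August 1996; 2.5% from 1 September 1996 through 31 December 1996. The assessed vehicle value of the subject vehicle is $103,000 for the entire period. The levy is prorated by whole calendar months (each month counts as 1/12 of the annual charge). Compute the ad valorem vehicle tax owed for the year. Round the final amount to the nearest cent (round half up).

$2,699.46

1 January – 30 April 1996: 4 months at 3.35% → $103,000 × 3.35% × 4/12 = $1,150.1667
1 May – 31 May 1996: 1 month at 1.3% → $103,000 × 1.3% × 1/12 = $111.5833
1 June – 31 August 1996: 3 months at 2.25% → $103,000 × 2.25% × 3/12 = $579.3750
1 September – 31 December 1996: 4 months at 2.5% → $103,000 × 2.5% × 4/12 = $858.3333
Total = $2,699.4583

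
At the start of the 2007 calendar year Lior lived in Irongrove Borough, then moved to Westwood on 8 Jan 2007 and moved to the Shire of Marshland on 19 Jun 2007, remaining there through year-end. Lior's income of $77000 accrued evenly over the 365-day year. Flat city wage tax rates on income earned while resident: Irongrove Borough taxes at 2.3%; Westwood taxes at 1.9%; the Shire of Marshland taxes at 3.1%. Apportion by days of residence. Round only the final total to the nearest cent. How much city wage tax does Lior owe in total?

$1965.08

Irongrove Borough, 1 Jan – 7 Jan 2007: 7 days → $77000 × 2.3% × 7/365 = $33.9644
Westwood, 8 Jan – 18 Jun 2007: 162 days → $77000 × 1.9% × 162/365 = $649.3315
The Shire of Marshland, 19 Jun – 31 Dec 2007: 196 days → $77000 × 3.1% × 196/365 = $1281.7863
Total = $1965.0822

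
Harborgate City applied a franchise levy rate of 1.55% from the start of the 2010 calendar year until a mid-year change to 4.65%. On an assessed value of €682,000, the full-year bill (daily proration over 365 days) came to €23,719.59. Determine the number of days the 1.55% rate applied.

138 days

Let d = days at the first rate; then 365 − d days at the second rate.
€682,000 × [1.55%·d + 4.65%·(365−d)] / 365 = €23,719.59
Solving gives d = 138, so the new rate took effect on 19 May 2010.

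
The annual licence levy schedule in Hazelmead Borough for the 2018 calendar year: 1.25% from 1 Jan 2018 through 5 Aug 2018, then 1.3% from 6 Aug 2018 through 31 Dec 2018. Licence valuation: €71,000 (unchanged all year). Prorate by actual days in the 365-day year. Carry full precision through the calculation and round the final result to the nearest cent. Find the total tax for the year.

€901.89

1 Jan – 5 Aug 2018: 217 days at 1.25% → €71,000 × 1.25% × 217/365 = €527.6370
6 Aug – 31 Dec 2018: 148 days at 1.3% → €71,000 × 1.3% × 148/365 = €374.2575
Total = €901.8945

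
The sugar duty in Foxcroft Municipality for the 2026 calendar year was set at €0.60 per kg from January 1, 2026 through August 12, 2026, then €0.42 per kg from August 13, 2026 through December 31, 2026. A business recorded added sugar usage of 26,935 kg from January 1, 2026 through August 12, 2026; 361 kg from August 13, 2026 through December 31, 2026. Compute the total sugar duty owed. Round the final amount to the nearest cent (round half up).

January 1 – August 12, 2026: 26,935 kg at €0.60/kg → €16161.00
August 13 – December 31, 2026: 361 kg at €0.42/kg → €151.62

€16312.62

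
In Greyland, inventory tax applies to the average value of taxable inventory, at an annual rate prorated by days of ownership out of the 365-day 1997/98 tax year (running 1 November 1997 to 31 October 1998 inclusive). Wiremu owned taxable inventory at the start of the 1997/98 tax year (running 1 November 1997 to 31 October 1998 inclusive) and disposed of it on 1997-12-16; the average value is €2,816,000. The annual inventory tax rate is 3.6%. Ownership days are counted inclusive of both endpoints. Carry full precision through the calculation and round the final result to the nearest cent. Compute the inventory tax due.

€12,776.15

Days held (1997-11-01 to 1997-12-16): 46 out of 365
Tax = €2,816,000 × 3.6% × 46/365 = €12,776.1534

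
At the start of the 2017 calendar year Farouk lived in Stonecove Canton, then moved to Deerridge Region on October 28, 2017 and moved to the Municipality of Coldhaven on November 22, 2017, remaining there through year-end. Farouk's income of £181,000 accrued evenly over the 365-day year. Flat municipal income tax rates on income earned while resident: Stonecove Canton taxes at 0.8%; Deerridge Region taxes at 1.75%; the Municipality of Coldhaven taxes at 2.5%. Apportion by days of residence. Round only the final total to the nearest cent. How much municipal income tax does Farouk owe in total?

Stonecove Canton, January 1 – October 27, 2017: 300 days → £181,000 × 0.8% × 300/365 = £1,190.1370
Deerridge Region, October 28 – November 21, 2017: 25 days → £181,000 × 1.75% × 25/365 = £216.9521
The Municipality of Coldhaven, November 22 – December 31, 2017: 40 days → £181,000 × 2.5% × 40/365 = £495.8904
Total = £1,902.9795

£1,902.98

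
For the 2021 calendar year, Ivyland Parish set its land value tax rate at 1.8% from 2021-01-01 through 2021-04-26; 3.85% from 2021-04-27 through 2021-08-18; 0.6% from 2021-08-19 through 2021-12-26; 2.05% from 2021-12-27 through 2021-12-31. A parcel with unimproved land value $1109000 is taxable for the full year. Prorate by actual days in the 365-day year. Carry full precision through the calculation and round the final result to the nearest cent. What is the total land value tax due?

2021-01-01 to 2021-04-26: 116 days at 1.8% → $1109000 × 1.8% × 116/365 = $6344.0877
2021-04-27 to 2021-08-18: 114 days at 3.85% → $1109000 × 3.85% × 114/365 = $13335.3452
2021-08-19 to 2021-12-26: 130 days at 0.6% → $1109000 × 0.6% × 130/365 = $2369.9178
2021-12-27 to 2021-12-31: 5 days at 2.05% → $1109000 × 2.05% × 5/365 = $311.4315
Total = $22360.7822

$22360.78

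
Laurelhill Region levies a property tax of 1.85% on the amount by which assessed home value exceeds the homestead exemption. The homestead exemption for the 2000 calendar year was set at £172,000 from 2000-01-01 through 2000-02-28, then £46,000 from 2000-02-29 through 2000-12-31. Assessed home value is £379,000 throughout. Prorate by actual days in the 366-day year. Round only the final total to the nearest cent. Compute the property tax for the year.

£5,784.74

2000-01-01 to 2000-02-28: 59 days, exemption £172,000 → (£379,000 − £172,000) × 1.85% × 59/366 = £617.3238
2000-02-29 to 2000-12-31: 307 days, exemption £46,000 → (£379,000 − £46,000) × 1.85% × 307/366 = £5,167.4139
Total = £5,784.7377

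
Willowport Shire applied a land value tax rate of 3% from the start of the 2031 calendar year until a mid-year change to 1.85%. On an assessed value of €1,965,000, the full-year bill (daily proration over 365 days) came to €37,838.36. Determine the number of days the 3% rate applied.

Let d = days at the first rate; then 365 − d days at the second rate.
€1,965,000 × [3%·d + 1.85%·(365−d)] / 365 = €37,838.36
Solving gives d = 24, so the new rate took effect on January 25, 2031.

24 days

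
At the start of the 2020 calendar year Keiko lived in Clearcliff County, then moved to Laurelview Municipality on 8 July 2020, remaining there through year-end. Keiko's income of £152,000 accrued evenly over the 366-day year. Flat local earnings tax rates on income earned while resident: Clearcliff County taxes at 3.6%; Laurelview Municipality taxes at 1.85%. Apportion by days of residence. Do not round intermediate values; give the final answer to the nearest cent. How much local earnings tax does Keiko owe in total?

Clearcliff County, 1 January – 7 July 2020: 189 days → £152,000 × 3.6% × 189/366 = £2,825.7049
Laurelview Municipality, 8 July – 31 December 2020: 177 days → £152,000 × 1.85% × 177/366 = £1,359.9016
Total = £4,185.6066

£4,185.61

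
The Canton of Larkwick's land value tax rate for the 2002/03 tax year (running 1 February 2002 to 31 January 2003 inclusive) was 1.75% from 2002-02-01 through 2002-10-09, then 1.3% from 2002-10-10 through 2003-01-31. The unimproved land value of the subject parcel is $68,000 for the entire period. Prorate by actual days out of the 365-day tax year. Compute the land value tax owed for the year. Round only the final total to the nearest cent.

$1,094.43

2002-02-01 to 2002-10-09: 251 days at 1.75% → $68,000 × 1.75% × 251/365 = $818.3288
2002-10-10 to 2003-01-31: 114 days at 1.3% → $68,000 × 1.3% × 114/365 = $276.0986
Total = $1,094.4274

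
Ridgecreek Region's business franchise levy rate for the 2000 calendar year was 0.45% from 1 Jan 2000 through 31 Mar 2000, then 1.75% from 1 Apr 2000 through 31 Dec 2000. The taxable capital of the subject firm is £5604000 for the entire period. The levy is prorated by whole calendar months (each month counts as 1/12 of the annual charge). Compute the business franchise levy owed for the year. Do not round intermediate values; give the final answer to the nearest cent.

1 Jan – 31 Mar 2000: 3 months at 0.45% → £5604000 × 0.45% × 3/12 = £6304.5000
1 Apr – 31 Dec 2000: 9 months at 1.75% → £5604000 × 1.75% × 9/12 = £73552.5000
Total = £79857.0000

£79857.00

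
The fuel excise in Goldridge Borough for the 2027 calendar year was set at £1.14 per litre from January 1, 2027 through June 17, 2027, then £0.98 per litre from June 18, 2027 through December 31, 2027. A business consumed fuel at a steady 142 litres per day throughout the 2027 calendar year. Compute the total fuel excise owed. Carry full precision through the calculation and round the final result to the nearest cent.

January 1 – June 17, 2027: 168 days × 142 litres/day = 23,856 litres at £1.14/litre → £27,195.84
June 18 – December 31, 2027: 197 days × 142 litres/day = 27,974 litres at £0.98/litre → £27,414.52

£54,610.36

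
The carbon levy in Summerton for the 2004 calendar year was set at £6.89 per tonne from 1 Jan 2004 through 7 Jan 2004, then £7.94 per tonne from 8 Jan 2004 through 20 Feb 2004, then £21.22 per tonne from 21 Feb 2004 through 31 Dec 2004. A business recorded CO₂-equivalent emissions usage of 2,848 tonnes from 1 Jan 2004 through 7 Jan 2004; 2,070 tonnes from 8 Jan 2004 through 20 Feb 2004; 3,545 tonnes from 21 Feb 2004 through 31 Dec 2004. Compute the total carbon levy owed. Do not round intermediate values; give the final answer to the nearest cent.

£111283.42

1 Jan – 7 Jan 2004: 2,848 tonnes at £6.89/tonne → £19622.72
8 Jan – 20 Feb 2004: 2,070 tonnes at £7.94/tonne → £16435.80
21 Feb – 31 Dec 2004: 3,545 tonnes at £21.22/tonne → £75224.90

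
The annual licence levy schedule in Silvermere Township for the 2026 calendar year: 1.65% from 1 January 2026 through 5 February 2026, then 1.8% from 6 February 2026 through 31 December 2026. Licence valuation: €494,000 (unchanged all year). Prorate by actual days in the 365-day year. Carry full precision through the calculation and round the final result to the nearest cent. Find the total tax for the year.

€8,818.92

1 January – 5 February 2026: 36 days at 1.65% → €494,000 × 1.65% × 36/365 = €803.9342
6 February – 31 December 2026: 329 days at 1.8% → €494,000 × 1.8% × 329/365 = €8,014.9808
Total = €8,818.9151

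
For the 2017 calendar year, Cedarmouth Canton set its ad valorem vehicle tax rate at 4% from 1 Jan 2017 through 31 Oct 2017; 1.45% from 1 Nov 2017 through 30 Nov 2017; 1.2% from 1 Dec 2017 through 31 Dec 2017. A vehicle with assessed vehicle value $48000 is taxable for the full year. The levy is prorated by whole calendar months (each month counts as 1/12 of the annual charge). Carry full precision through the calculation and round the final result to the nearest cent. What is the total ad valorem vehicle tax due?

1 Jan – 31 Oct 2017: 10 months at 4% → $48000 × 4% × 10/12 = $1600.0000
1 Nov – 30 Nov 2017: 1 month at 1.45% → $48000 × 1.45% × 1/12 = $58.0000
1 Dec – 31 Dec 2017: 1 month at 1.2% → $48000 × 1.2% × 1/12 = $48.0000
Total = $1706.0000

$1706.00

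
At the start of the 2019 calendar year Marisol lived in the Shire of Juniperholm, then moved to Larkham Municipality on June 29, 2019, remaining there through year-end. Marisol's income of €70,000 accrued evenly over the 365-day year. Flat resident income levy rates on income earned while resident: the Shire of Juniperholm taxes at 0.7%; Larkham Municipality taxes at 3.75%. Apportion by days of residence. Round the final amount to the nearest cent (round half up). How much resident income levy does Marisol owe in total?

The Shire of Juniperholm, January 1 – June 28, 2019: 179 days → €70,000 × 0.7% × 179/365 = €240.3014
Larkham Municipality, June 29 – December 31, 2019: 186 days → €70,000 × 3.75% × 186/365 = €1,337.6712
Total = €1,577.9726

€1,577.97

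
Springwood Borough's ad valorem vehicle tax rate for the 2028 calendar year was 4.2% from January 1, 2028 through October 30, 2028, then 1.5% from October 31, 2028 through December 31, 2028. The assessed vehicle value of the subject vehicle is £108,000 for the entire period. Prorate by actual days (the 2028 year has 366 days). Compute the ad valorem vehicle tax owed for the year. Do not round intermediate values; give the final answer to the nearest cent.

£4,042.03

January 1 – October 30, 2028: 304 days at 4.2% → £108,000 × 4.2% × 304/366 = £3,767.6066
October 31 – December 31, 2028: 62 days at 1.5% → £108,000 × 1.5% × 62/366 = £274.4262
Total = £4,042.0328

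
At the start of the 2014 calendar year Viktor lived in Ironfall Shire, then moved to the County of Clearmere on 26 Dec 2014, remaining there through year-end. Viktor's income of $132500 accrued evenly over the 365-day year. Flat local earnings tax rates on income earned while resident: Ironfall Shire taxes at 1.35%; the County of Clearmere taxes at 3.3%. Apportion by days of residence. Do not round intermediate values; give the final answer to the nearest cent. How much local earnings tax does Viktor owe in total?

Ironfall Shire, 1 Jan – 25 Dec 2014: 359 days → $132500 × 1.35% × 359/365 = $1759.3459
The County of Clearmere, 26 Dec – 31 Dec 2014: 6 days → $132500 × 3.3% × 6/365 = $71.8767
Total = $1831.2226

$1831.22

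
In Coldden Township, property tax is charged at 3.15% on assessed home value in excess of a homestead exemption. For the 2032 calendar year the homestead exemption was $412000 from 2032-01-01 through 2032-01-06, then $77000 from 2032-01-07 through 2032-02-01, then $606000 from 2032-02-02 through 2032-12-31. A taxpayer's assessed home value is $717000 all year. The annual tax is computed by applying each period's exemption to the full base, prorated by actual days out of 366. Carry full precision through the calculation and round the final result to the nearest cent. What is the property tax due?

2032-01-01 to 2032-01-06: 6 days, exemption $412000 → ($717000 − $412000) × 3.15% × 6/366 = $157.5000
2032-01-07 to 2032-02-01: 26 days, exemption $77000 → ($717000 − $77000) × 3.15% × 26/366 = $1432.1311
2032-02-02 to 2032-12-31: 334 days, exemption $606000 → ($717000 − $606000) × 3.15% × 334/366 = $3190.7951
Total = $4780.4262

$4780.43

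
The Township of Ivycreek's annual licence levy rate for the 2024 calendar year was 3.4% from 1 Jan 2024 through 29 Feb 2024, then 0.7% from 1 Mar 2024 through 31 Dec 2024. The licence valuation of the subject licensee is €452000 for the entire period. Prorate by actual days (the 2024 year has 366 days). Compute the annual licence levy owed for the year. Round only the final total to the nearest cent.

1 Jan – 29 Feb 2024: 60 days at 3.4% → €452000 × 3.4% × 60/366 = €2519.3443
1 Mar – 31 Dec 2024: 306 days at 0.7% → €452000 × 0.7% × 306/366 = €2645.3115
Total = €5164.6557

€5164.66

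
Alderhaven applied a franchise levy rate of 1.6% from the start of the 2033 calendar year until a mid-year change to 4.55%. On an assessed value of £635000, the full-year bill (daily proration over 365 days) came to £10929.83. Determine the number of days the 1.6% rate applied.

350 days

Let d = days at the first rate; then 365 − d days at the second rate.
£635000 × [1.6%·d + 4.55%·(365−d)] / 365 = £10929.83
Solving gives d = 350, so the new rate took effect on 17 December 2033.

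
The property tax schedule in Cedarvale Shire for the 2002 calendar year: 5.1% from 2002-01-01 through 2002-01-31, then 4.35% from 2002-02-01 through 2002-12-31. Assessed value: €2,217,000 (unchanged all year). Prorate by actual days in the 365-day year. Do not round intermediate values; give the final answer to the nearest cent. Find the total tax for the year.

€97,851.70

2002-01-01 to 2002-01-31: 31 days at 5.1% → €2,217,000 × 5.1% × 31/365 = €9,602.9507
2002-02-01 to 2002-12-31: 334 days at 4.35% → €2,217,000 × 4.35% × 334/365 = €88,248.7479
Total = €97,851.6986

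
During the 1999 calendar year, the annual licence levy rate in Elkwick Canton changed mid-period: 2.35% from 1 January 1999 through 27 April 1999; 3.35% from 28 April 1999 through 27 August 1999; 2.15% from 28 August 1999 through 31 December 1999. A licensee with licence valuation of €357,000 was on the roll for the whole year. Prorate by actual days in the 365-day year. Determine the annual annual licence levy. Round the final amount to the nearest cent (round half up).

€9,336.28

1 January – 27 April 1999: 117 days at 2.35% → €357,000 × 2.35% × 117/365 = €2,689.2370
28 April – 27 August 1999: 122 days at 3.35% → €357,000 × 3.35% × 122/365 = €3,997.4219
28 August – 31 December 1999: 126 days at 2.15% → €357,000 × 2.15% × 126/365 = €2,649.6247
Total = €9,336.2836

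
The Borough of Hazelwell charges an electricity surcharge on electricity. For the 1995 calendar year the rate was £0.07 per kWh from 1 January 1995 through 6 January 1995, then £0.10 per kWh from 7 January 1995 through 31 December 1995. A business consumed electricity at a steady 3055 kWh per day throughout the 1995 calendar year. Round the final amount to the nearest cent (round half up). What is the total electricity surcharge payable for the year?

£110,957.60

1 January – 6 January 1995: 6 days × 3055 kWh/day = 18,330 kWh at £0.07/kWh → £1,283.10
7 January – 31 December 1995: 359 days × 3055 kWh/day = 1,096,745 kWh at £0.10/kWh → £109,674.50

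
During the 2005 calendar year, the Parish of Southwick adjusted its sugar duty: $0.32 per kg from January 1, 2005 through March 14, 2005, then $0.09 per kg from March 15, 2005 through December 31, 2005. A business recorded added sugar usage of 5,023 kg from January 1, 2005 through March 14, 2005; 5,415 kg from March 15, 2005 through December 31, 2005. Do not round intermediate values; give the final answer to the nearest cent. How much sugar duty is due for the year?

January 1 – March 14, 2005: 5,023 kg at $0.32/kg → $1,607.36
March 15 – December 31, 2005: 5,415 kg at $0.09/kg → $487.35

$2,094.71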